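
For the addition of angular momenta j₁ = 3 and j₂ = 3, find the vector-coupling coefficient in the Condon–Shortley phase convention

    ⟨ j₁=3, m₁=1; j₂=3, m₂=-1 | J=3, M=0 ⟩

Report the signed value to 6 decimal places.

triangle: 3!*3!*3!/10! = 216/3628800
(j±m)!: 4!*2!*2!*4!*3!*3! = 82944
prefactor² = (2J+1)*Δ*N² = 864/25
  k=0: +1/(0!*3!*2!*2!*1!*1!) = 1/24
  k=1: −1/(1!*2!*1!*1!*2!*2!) = -1/8
  k=2: +1/(2!*1!*0!*0!*3!*3!) = 1/72
Σ = -5/72  ⇒  CG² = 864/25*(-5/72)² = 1/6
CG = −√(1/6) = -0.408248

−√(1/6) ≈ -0.408248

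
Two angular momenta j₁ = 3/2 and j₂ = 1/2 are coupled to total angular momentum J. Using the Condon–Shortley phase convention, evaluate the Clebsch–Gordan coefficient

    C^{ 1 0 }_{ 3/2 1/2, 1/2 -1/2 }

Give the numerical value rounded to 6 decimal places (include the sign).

+0.707107

triangle: 1!·2!·0!/4! = 2/24
(j±m)!: 2!·1!·0!·1!·1!·1! = 2
prefactor² = (2J+1)·Δ·N² = 1/2
  k=0: +1/(0!·1!·1!·0!·1!·0!) = 1
Σ = 1  ⇒  CG² = 1/2·1² = 1/2
CG = +√(1/2) = +0.707107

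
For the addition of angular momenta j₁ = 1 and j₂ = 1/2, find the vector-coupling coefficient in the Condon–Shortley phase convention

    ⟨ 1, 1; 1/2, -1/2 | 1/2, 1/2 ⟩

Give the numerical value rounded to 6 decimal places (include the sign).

√[2·1!1!0!/3! · 2!0!0!1!1!0!] = √(2/3)
  +(−1)^0/∏(0,1,0,0,1,0)! = 1  (running 1)
⟨..|..⟩ = √(2/3)·(1) = +0.816497

+√(2/3) = +0.816497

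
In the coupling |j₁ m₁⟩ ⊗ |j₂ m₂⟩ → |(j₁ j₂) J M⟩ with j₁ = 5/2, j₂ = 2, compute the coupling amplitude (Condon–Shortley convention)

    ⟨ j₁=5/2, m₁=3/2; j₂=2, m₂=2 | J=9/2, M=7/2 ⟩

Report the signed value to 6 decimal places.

j₁+j₂−J=0  J+j₁−j₂=5  J−j₁+j₂=4  j₁+j₂+J+1=10
(j₁±m₁, j₂±m₂, J±M) = (4,1,4,0,8,1)
P² = 184320
sum k=0..0:
  [0] +1/576 = 1/576
S = 1/576
C² = P²·S² = 5/9 ; C = +0.745356

+√(5/9) ≈ +0.745356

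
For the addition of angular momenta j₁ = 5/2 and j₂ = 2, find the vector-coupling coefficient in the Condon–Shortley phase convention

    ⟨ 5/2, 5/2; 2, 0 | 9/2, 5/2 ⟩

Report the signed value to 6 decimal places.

√[10·0!5!4!/10! · 5!0!2!2!7!2!] = √(38400)
  +(−1)^0/∏(0,0,0,2,5,2)! = 1/480  (running 1/480)
⟨..|..⟩ = √(38400)·(1/480) = +0.408248

+√(1/6) = +0.408248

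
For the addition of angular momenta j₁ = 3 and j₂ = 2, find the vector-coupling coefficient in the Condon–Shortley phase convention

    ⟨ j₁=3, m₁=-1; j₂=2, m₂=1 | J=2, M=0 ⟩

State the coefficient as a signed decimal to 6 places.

+√(1/7) ≈ +0.377964

√[5·3!3!1!/8! · 2!4!3!1!2!2!] = √(36/7)
  +(−1)^2/∏(2,1,2,1,1,0)! = 1/4  (running 1/4)
  +(−1)^3/∏(3,0,1,0,2,1)! = -1/12  (running 1/6)
⟨..|..⟩ = √(36/7)·(1/6) = +0.377964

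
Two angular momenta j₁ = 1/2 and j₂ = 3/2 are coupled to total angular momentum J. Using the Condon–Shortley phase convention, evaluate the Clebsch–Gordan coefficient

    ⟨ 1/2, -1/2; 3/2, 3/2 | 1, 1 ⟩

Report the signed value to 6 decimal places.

j₁+j₂−J=1  J+j₁−j₂=0  J−j₁+j₂=2  j₁+j₂+J+1=4
(j₁±m₁, j₂±m₂, J±M) = (0,1,3,0,2,0)
P² = 3
sum k=1..1:
  [1] −1/2 = -1/2
S = -1/2
C² = P²·S² = 3/4 ; C = -0.866025

-0.866025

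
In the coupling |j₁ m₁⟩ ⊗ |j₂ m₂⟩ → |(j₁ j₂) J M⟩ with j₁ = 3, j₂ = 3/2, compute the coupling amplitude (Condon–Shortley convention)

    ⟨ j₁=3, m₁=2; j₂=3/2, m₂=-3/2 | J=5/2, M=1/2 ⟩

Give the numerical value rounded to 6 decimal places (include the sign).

triangle: 2!×4!×1!/8! = 48/40320
(j±m)!: 5!×1!×0!×3!×3!×2! = 8640
prefactor² = (2J+1)×Δ×N² = 432/7
  k=0: +1/(0!×2!×1!×0!×3!×1!) = 1/12
Σ = 1/12  ⇒  CG² = 432/7×1/12² = 3/7
CG = +√(3/7) = +0.654654

+√(3/7) = +0.654654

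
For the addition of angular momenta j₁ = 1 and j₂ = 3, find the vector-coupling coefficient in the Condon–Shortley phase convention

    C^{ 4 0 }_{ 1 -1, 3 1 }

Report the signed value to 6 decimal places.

triangle: 0!*2!*6!/9! = 1440/362880
(j±m)!: 0!*2!*4!*2!*4!*4! = 55296
prefactor² = (2J+1)*Δ*N² = 13824/7
  k=0: +1/(0!*0!*2!*4!*0!*2!) = 1/96
Σ = 1/96  ⇒  CG² = 13824/7*1/96² = 3/14
CG = +√(3/14) = +0.462910

+√(3/14) ≈ +0.462910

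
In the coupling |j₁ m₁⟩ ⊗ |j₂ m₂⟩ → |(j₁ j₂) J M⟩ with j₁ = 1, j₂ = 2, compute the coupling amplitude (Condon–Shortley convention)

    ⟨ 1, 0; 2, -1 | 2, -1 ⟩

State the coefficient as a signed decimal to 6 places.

triangle: 1!×1!×3!/6! = 6/720
(j±m)!: 1!×1!×1!×3!×1!×3! = 36
prefactor² = (2J+1)×Δ×N² = 3/2
  k=0: +1/(0!×1!×1!×1!×0!×2!) = 1/2
  k=1: −1/(1!×0!×0!×0!×1!×3!) = -1/6
Σ = 1/3  ⇒  CG² = 3/2×1/3² = 1/6
CG = +√(1/6) = +0.408248

+√(1/6) = +0.408248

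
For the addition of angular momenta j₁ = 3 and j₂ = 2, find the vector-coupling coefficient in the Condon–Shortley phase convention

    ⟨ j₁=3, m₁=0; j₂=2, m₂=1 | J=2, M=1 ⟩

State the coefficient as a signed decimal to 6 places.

+0.534522

triangle: 3!×3!×1!/8! = 36/40320
(j±m)!: 3!×3!×3!×1!×3!×1! = 1296
prefactor² = (2J+1)×Δ×N² = 81/14
  k=2: +1/(2!×1!×1!×1!×2!×0!) = 1/4
  k=3: −1/(3!×0!×0!×0!×3!×1!) = -1/36
Σ = 2/9  ⇒  CG² = 81/14×2/9² = 2/7
CG = +√(2/7) = +0.534522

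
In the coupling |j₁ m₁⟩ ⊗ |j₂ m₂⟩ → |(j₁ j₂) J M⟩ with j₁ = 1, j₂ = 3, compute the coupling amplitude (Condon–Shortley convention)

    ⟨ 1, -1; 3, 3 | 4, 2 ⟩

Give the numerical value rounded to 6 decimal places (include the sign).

+0.188982

triangle: 0!·2!·6!/9! = 1440/362880
(j±m)!: 0!·2!·6!·0!·6!·2! = 2073600
prefactor² = (2J+1)·Δ·N² = 518400/7
  k=0: +1/(0!·0!·2!·6!·0!·0!) = 1/1440
Σ = 1/1440  ⇒  CG² = 518400/7·1/1440² = 1/28
CG = +√(1/28) = +0.188982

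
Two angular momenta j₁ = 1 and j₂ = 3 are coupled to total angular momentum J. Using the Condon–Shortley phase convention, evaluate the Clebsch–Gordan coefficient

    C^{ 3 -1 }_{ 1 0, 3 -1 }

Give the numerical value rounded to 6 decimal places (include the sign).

j₁+j₂−J=1  J+j₁−j₂=1  J−j₁+j₂=5  j₁+j₂+J+1=8
(j₁±m₁, j₂±m₂, J±M) = (1,1,2,4,2,4)
P² = 48
sum k=0..1:
  [0] +1/12 = 1/12
  [1] −1/24 = -1/24
S = 1/24
C² = P²·S² = 1/12 ; C = +0.288675

+√(1/12) ≈ +0.288675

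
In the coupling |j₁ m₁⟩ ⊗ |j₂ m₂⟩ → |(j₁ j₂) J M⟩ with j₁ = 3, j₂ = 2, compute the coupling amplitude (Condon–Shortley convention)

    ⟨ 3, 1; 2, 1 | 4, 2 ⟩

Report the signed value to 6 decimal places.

√[9·1!5!3!/10! · 4!2!3!1!6!2!] = √(5184/7)
  +(−1)^0/∏(0,1,2,3,3,0)! = 1/72  (running 1/72)
  +(−1)^1/∏(1,0,1,2,4,1)! = -1/48  (running -1/144)
⟨..|..⟩ = √(5184/7)·(-1/144) = -0.188982

-0.188982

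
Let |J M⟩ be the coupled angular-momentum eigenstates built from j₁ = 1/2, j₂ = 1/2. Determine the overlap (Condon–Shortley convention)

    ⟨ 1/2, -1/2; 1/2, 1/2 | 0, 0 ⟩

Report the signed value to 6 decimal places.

-0.707107  (= −√(1/2))

√[1·1!0!0!/2! · 0!1!1!0!0!0!] = √(1/2)
  +(−1)^1/∏(1,0,0,0,0,0)! = -1  (running -1)
⟨..|..⟩ = √(1/2)·(-1) = -0.707107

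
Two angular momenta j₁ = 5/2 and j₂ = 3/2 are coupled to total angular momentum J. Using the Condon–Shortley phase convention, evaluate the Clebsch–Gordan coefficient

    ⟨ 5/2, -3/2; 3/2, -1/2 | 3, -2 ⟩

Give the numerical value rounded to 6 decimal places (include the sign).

√[7·1!4!2!/8! · 1!4!1!2!1!5!] = √(48)
  +(−1)^0/∏(0,1,4,1,0,1)! = 1/24  (running 1/24)
  +(−1)^1/∏(1,0,3,0,1,2)! = -1/12  (running -1/24)
⟨..|..⟩ = √(48)·(-1/24) = -0.288675

−√(1/12) = -0.288675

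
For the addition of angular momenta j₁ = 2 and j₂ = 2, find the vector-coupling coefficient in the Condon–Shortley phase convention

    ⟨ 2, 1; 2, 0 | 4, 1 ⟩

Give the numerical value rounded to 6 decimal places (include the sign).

+√(3/7) = +0.654654

triangle: 0!×4!×4!/9! = 576/362880
(j±m)!: 3!×1!×2!×2!×5!×3! = 17280
prefactor² = (2J+1)×Δ×N² = 1728/7
  k=0: +1/(0!×0!×1!×2!×3!×2!) = 1/24
Σ = 1/24  ⇒  CG² = 1728/7×1/24² = 3/7
CG = +√(3/7) = +0.654654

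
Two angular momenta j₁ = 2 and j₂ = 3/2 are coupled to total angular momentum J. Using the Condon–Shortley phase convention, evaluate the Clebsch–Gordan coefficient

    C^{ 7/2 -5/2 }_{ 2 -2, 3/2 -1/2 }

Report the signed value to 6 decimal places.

+0.654654  (= +√(3/7))

j₁+j₂−J=0  J+j₁−j₂=4  J−j₁+j₂=3  j₁+j₂+J+1=8
(j₁±m₁, j₂±m₂, J±M) = (0,4,1,2,1,6)
P² = 6912/7
sum k=0..0:
  [0] +1/48 = 1/48
S = 1/48
C² = P²·S² = 3/7 ; C = +0.654654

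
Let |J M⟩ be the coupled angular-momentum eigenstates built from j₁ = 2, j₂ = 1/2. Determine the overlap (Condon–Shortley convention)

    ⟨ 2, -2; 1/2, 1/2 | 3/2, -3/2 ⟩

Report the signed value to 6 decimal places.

triangle: 1!*3!*0!/5! = 6/120
(j±m)!: 0!*4!*1!*0!*0!*3! = 144
prefactor² = (2J+1)*Δ*N² = 144/5
  k=1: −1/(1!*0!*3!*0!*0!*0!) = -1/6
Σ = -1/6  ⇒  CG² = 144/5*(-1/6)² = 4/5
CG = −√(4/5) = -0.894427

-0.894427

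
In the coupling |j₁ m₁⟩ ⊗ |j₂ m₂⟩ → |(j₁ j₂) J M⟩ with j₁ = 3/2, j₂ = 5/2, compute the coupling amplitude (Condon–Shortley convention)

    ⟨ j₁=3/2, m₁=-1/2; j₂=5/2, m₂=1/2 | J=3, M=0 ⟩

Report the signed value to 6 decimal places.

triangle: 1!·2!·4!/8! = 48/40320
(j±m)!: 1!·2!·3!·2!·3!·3! = 864
prefactor² = (2J+1)·Δ·N² = 36/5
  k=0: +1/(0!·1!·2!·3!·0!·1!) = 1/12
  k=1: −1/(1!·0!·1!·2!·1!·2!) = -1/4
Σ = -1/6  ⇒  CG² = 36/5·(-1/6)² = 1/5
CG = −√(1/5) = -0.447214

−√(1/5) = -0.447214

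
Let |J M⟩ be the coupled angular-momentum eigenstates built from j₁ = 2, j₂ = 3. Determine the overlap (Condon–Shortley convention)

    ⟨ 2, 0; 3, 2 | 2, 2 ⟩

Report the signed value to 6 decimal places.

+√(5/14) ≈ +0.597614

√[5·3!1!3!/8! · 2!2!5!1!4!0!] = √(360/7)
  +(−1)^2/∏(2,1,0,3,1,0)! = 1/12  (running 1/12)
⟨..|..⟩ = √(360/7)·(1/12) = +0.597614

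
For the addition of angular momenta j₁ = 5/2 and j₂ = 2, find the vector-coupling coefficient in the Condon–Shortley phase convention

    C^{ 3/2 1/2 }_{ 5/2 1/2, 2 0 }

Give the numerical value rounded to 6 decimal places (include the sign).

triangle: 3!×2!×1!/7! = 12/5040
(j±m)!: 3!×2!×2!×2!×2!×1! = 96
prefactor² = (2J+1)×Δ×N² = 32/35
  k=1: −1/(1!×2!×1!×1!×1!×0!) = -1/2
  k=2: +1/(2!×1!×0!×0!×2!×1!) = 1/4
Σ = -1/4  ⇒  CG² = 32/35×(-1/4)² = 2/35
CG = −√(2/35) = -0.239046

−√(2/35) ≈ -0.239046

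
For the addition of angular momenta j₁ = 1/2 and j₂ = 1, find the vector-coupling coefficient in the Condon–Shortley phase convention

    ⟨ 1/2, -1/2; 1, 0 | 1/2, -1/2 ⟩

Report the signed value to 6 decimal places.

−√(1/3) ≈ -0.577350

triangle: 1!·0!·1!/3! = 1/6
(j±m)!: 0!·1!·1!·1!·0!·1! = 1
prefactor² = (2J+1)·Δ·N² = 1/3
  k=1: −1/(1!·0!·0!·0!·0!·1!) = -1
Σ = -1  ⇒  CG² = 1/3·(-1)² = 1/3
CG = −√(1/3) = -0.577350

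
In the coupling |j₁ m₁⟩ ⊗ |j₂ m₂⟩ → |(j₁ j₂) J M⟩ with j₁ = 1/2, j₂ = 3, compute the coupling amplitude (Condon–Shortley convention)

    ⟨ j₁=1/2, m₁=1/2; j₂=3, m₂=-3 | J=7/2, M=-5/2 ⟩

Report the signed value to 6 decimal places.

j₁+j₂−J=0  J+j₁−j₂=1  J−j₁+j₂=6  j₁+j₂+J+1=8
(j₁±m₁, j₂±m₂, J±M) = (1,0,0,6,1,6)
P² = 518400/7
sum k=0..0:
  [0] +1/720 = 1/720
S = 1/720
C² = P²·S² = 1/7 ; C = +0.377964

+0.377964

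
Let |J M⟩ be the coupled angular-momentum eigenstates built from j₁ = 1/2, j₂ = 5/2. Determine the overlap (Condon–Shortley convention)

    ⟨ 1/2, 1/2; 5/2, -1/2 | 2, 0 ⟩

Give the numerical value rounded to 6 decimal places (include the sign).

j₁+j₂−J=1  J+j₁−j₂=0  J−j₁+j₂=4  j₁+j₂+J+1=6
(j₁±m₁, j₂±m₂, J±M) = (1,0,2,3,2,2)
P² = 8
sum k=0..0:
  [0] +1/4 = 1/4
S = 1/4
C² = P²·S² = 1/2 ; C = +0.707107

+0.707107  (= +√(1/2))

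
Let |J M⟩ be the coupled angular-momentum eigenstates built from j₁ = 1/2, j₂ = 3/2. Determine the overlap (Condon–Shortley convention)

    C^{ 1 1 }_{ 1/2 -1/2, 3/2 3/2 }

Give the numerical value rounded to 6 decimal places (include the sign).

-0.866025  (= −√(3/4))

√[3·1!0!2!/4! · 0!1!3!0!2!0!] = √(3)
  +(−1)^1/∏(1,0,0,2,0,0)! = -1/2  (running -1/2)
⟨..|..⟩ = √(3)·(-1/2) = -0.866025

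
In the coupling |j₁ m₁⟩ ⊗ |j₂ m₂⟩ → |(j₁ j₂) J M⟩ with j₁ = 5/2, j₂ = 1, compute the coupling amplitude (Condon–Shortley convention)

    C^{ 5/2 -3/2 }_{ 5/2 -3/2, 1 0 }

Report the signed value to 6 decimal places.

-0.507093

√[6·1!4!1!/7! · 1!4!1!1!1!4!] = √(576/35)
  +(−1)^0/∏(0,1,4,1,0,0)! = 1/24  (running 1/24)
  +(−1)^1/∏(1,0,3,0,1,1)! = -1/6  (running -1/8)
⟨..|..⟩ = √(576/35)·(-1/8) = -0.507093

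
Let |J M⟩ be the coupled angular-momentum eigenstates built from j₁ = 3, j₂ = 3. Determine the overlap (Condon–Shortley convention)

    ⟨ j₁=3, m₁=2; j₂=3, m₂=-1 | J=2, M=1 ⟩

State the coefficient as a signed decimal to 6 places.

triangle: 4!×2!×2!/9! = 96/362880
(j±m)!: 5!×1!×2!×4!×3!×1! = 34560
prefactor² = (2J+1)×Δ×N² = 320/7
  k=0: +1/(0!×4!×1!×2!×1!×0!) = 1/48
  k=1: −1/(1!×3!×0!×1!×2!×1!) = -1/12
Σ = -1/16  ⇒  CG² = 320/7×(-1/16)² = 5/28
CG = −√(5/28) = -0.422577

-0.422577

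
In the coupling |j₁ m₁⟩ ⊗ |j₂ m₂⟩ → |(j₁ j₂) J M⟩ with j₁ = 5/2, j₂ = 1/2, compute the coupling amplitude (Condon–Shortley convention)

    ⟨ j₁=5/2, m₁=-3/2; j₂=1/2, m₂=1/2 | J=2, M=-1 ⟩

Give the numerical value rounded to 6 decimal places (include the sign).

√[5·1!4!0!/6! · 1!4!1!0!1!3!] = √(24)
  +(−1)^1/∏(1,0,3,0,1,0)! = -1/6  (running -1/6)
⟨..|..⟩ = √(24)·(-1/6) = -0.816497

−√(2/3) ≈ -0.816497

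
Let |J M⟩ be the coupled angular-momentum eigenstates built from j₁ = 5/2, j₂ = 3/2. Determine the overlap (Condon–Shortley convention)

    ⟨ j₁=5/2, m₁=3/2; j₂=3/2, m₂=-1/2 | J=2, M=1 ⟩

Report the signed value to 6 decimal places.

+√(1/42) ≈ +0.154303

triangle: 2!×3!×1!/7! = 12/5040
(j±m)!: 4!×1!×1!×2!×3!×1! = 288
prefactor² = (2J+1)×Δ×N² = 24/7
  k=0: +1/(0!×2!×1!×1!×2!×0!) = 1/4
  k=1: −1/(1!×1!×0!×0!×3!×1!) = -1/6
Σ = 1/12  ⇒  CG² = 24/7×1/12² = 1/42
CG = +√(1/42) = +0.154303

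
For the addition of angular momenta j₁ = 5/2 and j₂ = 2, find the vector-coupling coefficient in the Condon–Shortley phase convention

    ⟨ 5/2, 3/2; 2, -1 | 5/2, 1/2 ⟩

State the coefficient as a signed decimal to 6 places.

+√(6/35) = +0.414039

√[6·2!3!2!/8! · 4!1!1!3!3!2!] = √(216/35)
  +(−1)^0/∏(0,2,1,1,2,1)! = 1/4  (running 1/4)
  +(−1)^1/∏(1,1,0,0,3,2)! = -1/12  (running 1/6)
⟨..|..⟩ = √(216/35)·(1/6) = +0.414039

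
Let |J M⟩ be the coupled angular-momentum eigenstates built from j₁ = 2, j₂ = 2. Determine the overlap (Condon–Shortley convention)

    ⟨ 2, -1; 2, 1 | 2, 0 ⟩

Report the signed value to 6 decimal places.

+0.267261

triangle: 2!*2!*2!/7! = 8/5040
(j±m)!: 1!*3!*3!*1!*2!*2! = 144
prefactor² = (2J+1)*Δ*N² = 8/7
  k=1: −1/(1!*1!*2!*2!*0!*0!) = -1/4
  k=2: +1/(2!*0!*1!*1!*1!*1!) = 1/2
Σ = 1/4  ⇒  CG² = 8/7*1/4² = 1/14
CG = +√(1/14) = +0.267261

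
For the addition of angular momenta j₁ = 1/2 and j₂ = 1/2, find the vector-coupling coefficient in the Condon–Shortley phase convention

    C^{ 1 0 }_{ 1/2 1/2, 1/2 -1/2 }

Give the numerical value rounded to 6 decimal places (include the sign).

+√(1/2) ≈ +0.707107

j₁+j₂−J=0  J+j₁−j₂=1  J−j₁+j₂=1  j₁+j₂+J+1=3
(j₁±m₁, j₂±m₂, J±M) = (1,0,0,1,1,1)
P² = 1/2
sum k=0..0:
  [0] +1/1 = 1
S = 1
C² = P²·S² = 1/2 ; C = +0.707107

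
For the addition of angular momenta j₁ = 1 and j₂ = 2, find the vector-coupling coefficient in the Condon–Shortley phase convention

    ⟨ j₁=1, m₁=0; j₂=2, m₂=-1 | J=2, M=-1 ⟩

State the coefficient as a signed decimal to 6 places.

triangle: 1!·1!·3!/6! = 6/720
(j±m)!: 1!·1!·1!·3!·1!·3! = 36
prefactor² = (2J+1)·Δ·N² = 3/2
  k=0: +1/(0!·1!·1!·1!·0!·2!) = 1/2
  k=1: −1/(1!·0!·0!·0!·1!·3!) = -1/6
Σ = 1/3  ⇒  CG² = 3/2·1/3² = 1/6
CG = +√(1/6) = +0.408248

+√(1/6) ≈ +0.408248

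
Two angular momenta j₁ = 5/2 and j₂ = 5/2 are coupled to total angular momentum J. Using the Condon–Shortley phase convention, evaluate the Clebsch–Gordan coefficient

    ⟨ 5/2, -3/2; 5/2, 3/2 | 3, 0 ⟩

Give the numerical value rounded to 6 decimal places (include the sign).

+0.521749  (= +√(49/180))

j₁+j₂−J=2  J+j₁−j₂=3  J−j₁+j₂=3  j₁+j₂+J+1=9
(j₁±m₁, j₂±m₂, J±M) = (1,4,4,1,3,3)
P² = 144/5
sum k=1..2:
  [1] −1/36 = -1/36
  [2] +1/8 = 1/8
S = 7/72
C² = P²·S² = 49/180 ; C = +0.521749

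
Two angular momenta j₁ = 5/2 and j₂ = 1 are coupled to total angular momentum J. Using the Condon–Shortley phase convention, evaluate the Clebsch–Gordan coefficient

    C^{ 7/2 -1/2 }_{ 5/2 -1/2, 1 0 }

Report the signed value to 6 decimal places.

+0.755929  (= +√(4/7))

triangle: 0!*5!*2!/8! = 240/40320
(j±m)!: 2!*3!*1!*1!*3!*4! = 1728
prefactor² = (2J+1)*Δ*N² = 576/7
  k=0: +1/(0!*0!*3!*1!*2!*1!) = 1/12
Σ = 1/12  ⇒  CG² = 576/7*1/12² = 4/7
CG = +√(4/7) = +0.755929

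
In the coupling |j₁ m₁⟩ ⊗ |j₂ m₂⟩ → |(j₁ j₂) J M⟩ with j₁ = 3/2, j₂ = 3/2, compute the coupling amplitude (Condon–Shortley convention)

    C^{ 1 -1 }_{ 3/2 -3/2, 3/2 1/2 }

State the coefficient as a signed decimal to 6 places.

j₁+j₂−J=2  J+j₁−j₂=1  J−j₁+j₂=1  j₁+j₂+J+1=5
(j₁±m₁, j₂±m₂, J±M) = (0,3,2,1,0,2)
P² = 6/5
sum k=2..2:
  [2] +1/2 = 1/2
S = 1/2
C² = P²·S² = 3/10 ; C = +0.547723

+0.547723  (= +√(3/10))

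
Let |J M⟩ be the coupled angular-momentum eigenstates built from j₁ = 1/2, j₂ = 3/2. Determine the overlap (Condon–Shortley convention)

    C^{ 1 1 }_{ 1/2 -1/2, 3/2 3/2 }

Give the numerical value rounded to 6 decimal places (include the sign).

√[3·1!0!2!/4! · 0!1!3!0!2!0!] = √(3)
  +(−1)^1/∏(1,0,0,2,0,0)! = -1/2  (running -1/2)
⟨..|..⟩ = √(3)·(-1/2) = -0.866025

-0.866025  (= −√(3/4))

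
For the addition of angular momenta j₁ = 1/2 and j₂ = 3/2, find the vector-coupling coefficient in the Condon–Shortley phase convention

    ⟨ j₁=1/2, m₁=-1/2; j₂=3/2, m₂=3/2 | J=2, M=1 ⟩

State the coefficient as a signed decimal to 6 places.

+√(1/4) ≈ +0.500000

√[5·0!1!3!/5! · 0!1!3!0!3!1!] = √(9)
  +(−1)^0/∏(0,0,1,3,0,0)! = 1/6  (running 1/6)
⟨..|..⟩ = √(9)·(1/6) = +0.500000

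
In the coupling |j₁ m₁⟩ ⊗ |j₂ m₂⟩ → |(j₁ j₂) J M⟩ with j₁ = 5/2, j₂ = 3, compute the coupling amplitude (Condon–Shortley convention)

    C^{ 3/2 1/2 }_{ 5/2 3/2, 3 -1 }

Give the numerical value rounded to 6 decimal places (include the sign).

−√(7/30) ≈ -0.483046

√[4·4!1!2!/8! · 4!1!2!4!2!1!] = √(384/35)
  +(−1)^0/∏(0,4,1,2,0,0)! = 1/48  (running 1/48)
  +(−1)^1/∏(1,3,0,1,1,1)! = -1/6  (running -7/48)
⟨..|..⟩ = √(384/35)·(-7/48) = -0.483046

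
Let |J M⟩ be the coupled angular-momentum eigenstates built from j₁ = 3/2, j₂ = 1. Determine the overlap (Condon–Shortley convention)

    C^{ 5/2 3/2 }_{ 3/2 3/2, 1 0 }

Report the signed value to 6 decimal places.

j₁+j₂−J=0  J+j₁−j₂=3  J−j₁+j₂=2  j₁+j₂+J+1=6
(j₁±m₁, j₂±m₂, J±M) = (3,0,1,1,4,1)
P² = 72/5
sum k=0..0:
  [0] +1/6 = 1/6
S = 1/6
C² = P²·S² = 2/5 ; C = +0.632456

+√(2/5) = +0.632456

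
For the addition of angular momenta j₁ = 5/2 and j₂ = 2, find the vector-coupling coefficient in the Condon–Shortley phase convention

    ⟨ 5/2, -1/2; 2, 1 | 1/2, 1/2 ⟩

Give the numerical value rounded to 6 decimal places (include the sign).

triangle: 4!·1!·0!/6! = 24/720
(j±m)!: 2!·3!·3!·1!·1!·0! = 72
prefactor² = (2J+1)·Δ·N² = 24/5
  k=3: −1/(3!·1!·0!·0!·1!·0!) = -1/6
Σ = -1/6  ⇒  CG² = 24/5·(-1/6)² = 2/15
CG = −√(2/15) = -0.365148

-0.365148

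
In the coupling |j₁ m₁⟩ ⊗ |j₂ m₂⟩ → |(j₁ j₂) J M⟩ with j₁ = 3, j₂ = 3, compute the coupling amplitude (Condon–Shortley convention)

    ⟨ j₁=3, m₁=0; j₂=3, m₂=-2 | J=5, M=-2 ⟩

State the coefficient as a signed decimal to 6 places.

√[11·1!5!5!/12! · 3!3!1!5!3!7!] = √(43200)
  +(−1)^0/∏(0,1,3,1,2,4)! = 1/288  (running 1/288)
  +(−1)^1/∏(1,0,2,0,3,5)! = -1/1440  (running 1/360)
⟨..|..⟩ = √(43200)·(1/360) = +0.577350

+0.577350  (= +√(1/3))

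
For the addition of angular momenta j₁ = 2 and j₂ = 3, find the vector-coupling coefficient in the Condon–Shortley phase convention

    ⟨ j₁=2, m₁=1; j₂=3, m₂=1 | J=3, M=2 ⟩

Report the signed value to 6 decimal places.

-0.500000

j₁+j₂−J=2  J+j₁−j₂=2  J−j₁+j₂=4  j₁+j₂+J+1=9
(j₁±m₁, j₂±m₂, J±M) = (3,1,4,2,5,1)
P² = 64
sum k=0..1:
  [0] +1/48 = 1/48
  [1] −1/12 = -1/12
S = -1/16
C² = P²·S² = 1/4 ; C = -0.500000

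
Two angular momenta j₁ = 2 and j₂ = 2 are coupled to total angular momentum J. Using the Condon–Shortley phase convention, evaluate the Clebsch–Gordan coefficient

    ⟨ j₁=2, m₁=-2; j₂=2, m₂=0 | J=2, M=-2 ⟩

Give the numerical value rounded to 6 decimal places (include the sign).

j₁+j₂−J=2  J+j₁−j₂=2  J−j₁+j₂=2  j₁+j₂+J+1=7
(j₁±m₁, j₂±m₂, J±M) = (0,4,2,2,0,4)
P² = 128/7
sum k=2..2:
  [2] +1/8 = 1/8
S = 1/8
C² = P²·S² = 2/7 ; C = +0.534522

+√(2/7) = +0.534522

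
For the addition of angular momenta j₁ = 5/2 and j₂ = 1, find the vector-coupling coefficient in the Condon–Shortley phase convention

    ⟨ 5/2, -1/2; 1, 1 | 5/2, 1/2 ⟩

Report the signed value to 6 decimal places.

-0.717137  (= −√(18/35))

√[6·1!4!1!/7! · 2!3!2!0!3!2!] = √(288/35)
  +(−1)^1/∏(1,0,2,1,2,0)! = -1/4  (running -1/4)
⟨..|..⟩ = √(288/35)·(-1/4) = -0.717137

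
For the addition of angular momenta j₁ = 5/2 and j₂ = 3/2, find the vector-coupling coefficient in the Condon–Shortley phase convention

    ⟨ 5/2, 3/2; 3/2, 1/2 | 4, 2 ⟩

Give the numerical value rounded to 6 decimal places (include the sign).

j₁+j₂−J=0  J+j₁−j₂=5  J−j₁+j₂=3  j₁+j₂+J+1=9
(j₁±m₁, j₂±m₂, J±M) = (4,1,2,1,6,2)
P² = 8640/7
sum k=0..0:
  [0] +1/48 = 1/48
S = 1/48
C² = P²·S² = 15/28 ; C = +0.731925

+0.731925  (= +√(15/28))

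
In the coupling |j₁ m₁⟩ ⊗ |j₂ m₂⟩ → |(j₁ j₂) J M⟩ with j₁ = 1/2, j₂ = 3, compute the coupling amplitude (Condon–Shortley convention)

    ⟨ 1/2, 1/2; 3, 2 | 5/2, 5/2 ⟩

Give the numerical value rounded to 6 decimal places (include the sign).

√[6·1!0!5!/7! · 1!0!5!1!5!0!] = √(14400/7)
  +(−1)^0/∏(0,1,0,5,0,0)! = 1/120  (running 1/120)
⟨..|..⟩ = √(14400/7)·(1/120) = +0.377964

+0.377964  (= +√(1/7))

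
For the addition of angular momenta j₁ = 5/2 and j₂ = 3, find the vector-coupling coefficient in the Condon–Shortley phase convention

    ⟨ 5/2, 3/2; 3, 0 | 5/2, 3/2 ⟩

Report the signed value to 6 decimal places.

√[6·3!2!3!/9! · 4!1!3!3!4!1!] = √(864/35)
  +(−1)^0/∏(0,3,1,3,1,0)! = 1/36  (running 1/36)
  +(−1)^1/∏(1,2,0,2,2,1)! = -1/8  (running -7/72)
⟨..|..⟩ = √(864/35)·(-7/72) = -0.483046

−√(7/30) = -0.483046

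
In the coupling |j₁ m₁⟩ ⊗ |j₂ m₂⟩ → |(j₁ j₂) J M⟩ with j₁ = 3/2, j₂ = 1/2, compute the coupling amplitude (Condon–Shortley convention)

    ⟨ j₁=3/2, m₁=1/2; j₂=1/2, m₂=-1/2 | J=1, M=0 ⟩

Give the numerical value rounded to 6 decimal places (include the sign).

+0.707107

j₁+j₂−J=1  J+j₁−j₂=2  J−j₁+j₂=0  j₁+j₂+J+1=4
(j₁±m₁, j₂±m₂, J±M) = (2,1,0,1,1,1)
P² = 1/2
sum k=0..0:
  [0] +1/1 = 1
S = 1
C² = P²·S² = 1/2 ; C = +0.707107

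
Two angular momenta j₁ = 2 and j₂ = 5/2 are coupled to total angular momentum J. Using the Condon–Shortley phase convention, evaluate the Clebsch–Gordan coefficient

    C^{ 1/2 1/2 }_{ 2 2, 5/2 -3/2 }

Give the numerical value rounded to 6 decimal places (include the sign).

triangle: 4!×0!×1!/6! = 24/720
(j±m)!: 4!×0!×1!×4!×1!×0! = 576
prefactor² = (2J+1)×Δ×N² = 192/5
  k=0: +1/(0!×4!×0!×1!×0!×0!) = 1/24
Σ = 1/24  ⇒  CG² = 192/5×1/24² = 1/15
CG = +√(1/15) = +0.258199

+0.258199  (= +√(1/15))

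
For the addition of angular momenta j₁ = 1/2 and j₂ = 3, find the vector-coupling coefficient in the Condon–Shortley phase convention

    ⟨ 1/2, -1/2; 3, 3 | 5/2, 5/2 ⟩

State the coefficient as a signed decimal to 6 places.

triangle: 1!*0!*5!/7! = 120/5040
(j±m)!: 0!*1!*6!*0!*5!*0! = 86400
prefactor² = (2J+1)*Δ*N² = 86400/7
  k=1: −1/(1!*0!*0!*5!*0!*0!) = -1/120
Σ = -1/120  ⇒  CG² = 86400/7*(-1/120)² = 6/7
CG = −√(6/7) = -0.925820

-0.925820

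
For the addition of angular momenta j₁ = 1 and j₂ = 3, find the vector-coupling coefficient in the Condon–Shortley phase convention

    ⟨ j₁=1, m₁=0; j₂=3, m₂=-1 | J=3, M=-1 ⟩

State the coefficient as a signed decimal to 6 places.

j₁+j₂−J=1  J+j₁−j₂=1  J−j₁+j₂=5  j₁+j₂+J+1=8
(j₁±m₁, j₂±m₂, J±M) = (1,1,2,4,2,4)
P² = 48
sum k=0..1:
  [0] +1/12 = 1/12
  [1] −1/24 = -1/24
S = 1/24
C² = P²·S² = 1/12 ; C = +0.288675

+0.288675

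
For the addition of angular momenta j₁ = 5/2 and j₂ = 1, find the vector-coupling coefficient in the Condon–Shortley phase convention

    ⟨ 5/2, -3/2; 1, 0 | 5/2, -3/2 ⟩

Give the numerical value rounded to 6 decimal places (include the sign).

√[6·1!4!1!/7! · 1!4!1!1!1!4!] = √(576/35)
  +(−1)^0/∏(0,1,4,1,0,0)! = 1/24  (running 1/24)
  +(−1)^1/∏(1,0,3,0,1,1)! = -1/6  (running -1/8)
⟨..|..⟩ = √(576/35)·(-1/8) = -0.507093

-0.507093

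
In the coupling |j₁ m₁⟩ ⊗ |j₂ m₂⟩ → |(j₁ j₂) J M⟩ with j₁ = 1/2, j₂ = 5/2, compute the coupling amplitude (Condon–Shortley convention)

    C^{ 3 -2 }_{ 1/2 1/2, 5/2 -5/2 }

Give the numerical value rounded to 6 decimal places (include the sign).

triangle: 0!*1!*5!/7! = 120/5040
(j±m)!: 1!*0!*0!*5!*1!*5! = 14400
prefactor² = (2J+1)*Δ*N² = 2400
  k=0: +1/(0!*0!*0!*0!*1!*5!) = 1/120
Σ = 1/120  ⇒  CG² = 2400*1/120² = 1/6
CG = +√(1/6) = +0.408248

+√(1/6) ≈ +0.408248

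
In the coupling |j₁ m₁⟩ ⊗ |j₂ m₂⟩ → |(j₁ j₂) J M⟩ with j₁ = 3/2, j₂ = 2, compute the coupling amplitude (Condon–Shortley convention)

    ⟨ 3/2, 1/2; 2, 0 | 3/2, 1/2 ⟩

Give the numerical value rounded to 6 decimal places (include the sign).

triangle: 2!·1!·2!/6! = 4/720
(j±m)!: 2!·1!·2!·2!·2!·1! = 16
prefactor² = (2J+1)·Δ·N² = 16/45
  k=0: +1/(0!·2!·1!·2!·0!·0!) = 1/4
  k=1: −1/(1!·1!·0!·1!·1!·1!) = -1
Σ = -3/4  ⇒  CG² = 16/45·(-3/4)² = 1/5
CG = −√(1/5) = -0.447214

-0.447214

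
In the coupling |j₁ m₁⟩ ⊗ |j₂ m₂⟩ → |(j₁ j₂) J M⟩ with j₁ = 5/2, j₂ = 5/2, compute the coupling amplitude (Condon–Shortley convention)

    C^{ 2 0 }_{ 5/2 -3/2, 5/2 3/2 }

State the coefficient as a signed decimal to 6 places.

−√(1/84) = -0.109109

triangle: 3!·2!·2!/8! = 24/40320
(j±m)!: 1!·4!·4!·1!·2!·2! = 2304
prefactor² = (2J+1)·Δ·N² = 48/7
  k=2: +1/(2!·1!·2!·2!·0!·0!) = 1/8
  k=3: −1/(3!·0!·1!·1!·1!·1!) = -1/6
Σ = -1/24  ⇒  CG² = 48/7·(-1/24)² = 1/84
CG = −√(1/84) = -0.109109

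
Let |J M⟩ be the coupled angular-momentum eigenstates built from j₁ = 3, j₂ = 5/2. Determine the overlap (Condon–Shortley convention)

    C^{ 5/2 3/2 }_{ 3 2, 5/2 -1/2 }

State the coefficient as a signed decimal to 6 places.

j₁+j₂−J=3  J+j₁−j₂=3  J−j₁+j₂=2  j₁+j₂+J+1=9
(j₁±m₁, j₂±m₂, J±M) = (5,1,2,3,4,1)
P² = 288/7
sum k=0..1:
  [0] +1/24 = 1/24
  [1] −1/12 = -1/12
S = -1/24
C² = P²·S² = 1/14 ; C = -0.267261

−√(1/14) = -0.267261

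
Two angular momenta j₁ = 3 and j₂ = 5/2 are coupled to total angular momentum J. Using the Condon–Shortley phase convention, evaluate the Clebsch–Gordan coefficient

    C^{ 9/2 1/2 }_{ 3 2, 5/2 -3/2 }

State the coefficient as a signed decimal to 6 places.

√[10·1!5!4!/11! · 5!1!1!4!5!4!] = √(460800/77)
  +(−1)^0/∏(0,1,1,1,4,3)! = 1/144  (running 1/144)
  +(−1)^1/∏(1,0,0,0,5,4)! = -1/2880  (running 19/2880)
⟨..|..⟩ = √(460800/77)·(19/2880) = +0.510355

+0.510355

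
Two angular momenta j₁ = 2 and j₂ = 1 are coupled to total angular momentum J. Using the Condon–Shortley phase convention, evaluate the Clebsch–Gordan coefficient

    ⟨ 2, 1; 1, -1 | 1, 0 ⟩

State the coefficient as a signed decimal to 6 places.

+0.547723

√[3·2!2!0!/5! · 3!1!0!2!1!1!] = √(6/5)
  +(−1)^0/∏(0,2,1,0,1,0)! = 1/2  (running 1/2)
⟨..|..⟩ = √(6/5)·(1/2) = +0.547723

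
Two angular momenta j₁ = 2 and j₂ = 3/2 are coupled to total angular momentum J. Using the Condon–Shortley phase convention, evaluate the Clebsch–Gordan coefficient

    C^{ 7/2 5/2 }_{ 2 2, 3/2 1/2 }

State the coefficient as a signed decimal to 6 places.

triangle: 0!×4!×3!/8! = 144/40320
(j±m)!: 4!×0!×2!×1!×6!×1! = 34560
prefactor² = (2J+1)×Δ×N² = 6912/7
  k=0: +1/(0!×0!×0!×2!×4!×1!) = 1/48
Σ = 1/48  ⇒  CG² = 6912/7×1/48² = 3/7
CG = +√(3/7) = +0.654654

+0.654654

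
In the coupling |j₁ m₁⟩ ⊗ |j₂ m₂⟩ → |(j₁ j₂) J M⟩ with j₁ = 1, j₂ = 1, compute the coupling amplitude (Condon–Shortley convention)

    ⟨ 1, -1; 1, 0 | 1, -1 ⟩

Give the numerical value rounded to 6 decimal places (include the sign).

-0.707107

j₁+j₂−J=1  J+j₁−j₂=1  J−j₁+j₂=1  j₁+j₂+J+1=4
(j₁±m₁, j₂±m₂, J±M) = (0,2,1,1,0,2)
P² = 1/2
sum k=1..1:
  [1] −1/1 = -1
S = -1
C² = P²·S² = 1/2 ; C = -0.707107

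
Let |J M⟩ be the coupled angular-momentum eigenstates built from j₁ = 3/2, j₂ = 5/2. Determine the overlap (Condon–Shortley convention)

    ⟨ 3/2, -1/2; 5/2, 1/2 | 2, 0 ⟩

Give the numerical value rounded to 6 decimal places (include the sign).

-0.267261  (= −√(1/14))

√[5·2!1!3!/7! · 1!2!3!2!2!2!] = √(8/7)
  +(−1)^1/∏(1,1,1,2,0,1)! = -1/2  (running -1/2)
  +(−1)^2/∏(2,0,0,1,1,2)! = 1/4  (running -1/4)
⟨..|..⟩ = √(8/7)·(-1/4) = -0.267261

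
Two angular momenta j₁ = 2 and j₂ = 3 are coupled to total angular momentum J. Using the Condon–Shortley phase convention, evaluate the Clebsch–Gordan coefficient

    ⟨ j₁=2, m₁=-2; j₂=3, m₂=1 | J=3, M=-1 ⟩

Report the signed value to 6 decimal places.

+0.632456  (= +√(2/5))

√[7·2!2!4!/9! · 0!4!4!2!2!4!] = √(512/5)
  +(−1)^2/∏(2,0,2,2,0,2)! = 1/16  (running 1/16)
⟨..|..⟩ = √(512/5)·(1/16) = +0.632456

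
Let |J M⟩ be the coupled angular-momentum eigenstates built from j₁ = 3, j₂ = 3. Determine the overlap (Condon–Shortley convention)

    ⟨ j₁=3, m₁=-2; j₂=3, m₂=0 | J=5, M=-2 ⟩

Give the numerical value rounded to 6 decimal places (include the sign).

-0.577350

√[11·1!5!5!/12! · 1!5!3!3!3!7!] = √(43200)
  +(−1)^0/∏(0,1,5,3,0,2)! = 1/1440  (running 1/1440)
  +(−1)^1/∏(1,0,4,2,1,3)! = -1/288  (running -1/360)
⟨..|..⟩ = √(43200)·(-1/360) = -0.577350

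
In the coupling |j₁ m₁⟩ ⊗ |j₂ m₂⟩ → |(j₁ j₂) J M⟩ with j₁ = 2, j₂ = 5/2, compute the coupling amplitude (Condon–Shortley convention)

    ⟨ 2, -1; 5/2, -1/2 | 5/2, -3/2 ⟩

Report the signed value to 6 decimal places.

√[6·2!2!3!/8! · 1!3!2!3!1!4!] = √(216/35)
  +(−1)^1/∏(1,1,2,1,0,2)! = -1/4  (running -1/4)
  +(−1)^2/∏(2,0,1,0,1,3)! = 1/12  (running -1/6)
⟨..|..⟩ = √(216/35)·(-1/6) = -0.414039

−√(6/35) = -0.414039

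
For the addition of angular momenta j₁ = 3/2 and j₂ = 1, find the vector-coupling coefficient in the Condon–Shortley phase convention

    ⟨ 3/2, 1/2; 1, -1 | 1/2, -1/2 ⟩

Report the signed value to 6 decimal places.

+√(1/6) ≈ +0.408248

triangle: 2!*1!*0!/4! = 2/24
(j±m)!: 2!*1!*0!*2!*0!*1! = 4
prefactor² = (2J+1)*Δ*N² = 2/3
  k=0: +1/(0!*2!*1!*0!*0!*0!) = 1/2
Σ = 1/2  ⇒  CG² = 2/3*1/2² = 1/6
CG = +√(1/6) = +0.408248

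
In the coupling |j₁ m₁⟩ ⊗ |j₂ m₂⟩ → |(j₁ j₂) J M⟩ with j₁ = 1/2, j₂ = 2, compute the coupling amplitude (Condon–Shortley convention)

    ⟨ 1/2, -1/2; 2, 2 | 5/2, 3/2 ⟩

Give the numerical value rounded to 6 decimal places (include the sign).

j₁+j₂−J=0  J+j₁−j₂=1  J−j₁+j₂=4  j₁+j₂+J+1=6
(j₁±m₁, j₂±m₂, J±M) = (0,1,4,0,4,1)
P² = 576/5
sum k=0..0:
  [0] +1/24 = 1/24
S = 1/24
C² = P²·S² = 1/5 ; C = +0.447214

+0.447214  (= +√(1/5))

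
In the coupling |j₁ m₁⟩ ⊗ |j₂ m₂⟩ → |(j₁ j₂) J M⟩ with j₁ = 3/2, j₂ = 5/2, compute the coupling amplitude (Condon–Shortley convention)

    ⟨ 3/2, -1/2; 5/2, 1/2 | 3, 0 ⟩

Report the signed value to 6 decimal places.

-0.447214  (= −√(1/5))

√[7·1!2!4!/8! · 1!2!3!2!3!3!] = √(36/5)
  +(−1)^0/∏(0,1,2,3,0,1)! = 1/12  (running 1/12)
  +(−1)^1/∏(1,0,1,2,1,2)! = -1/4  (running -1/6)
⟨..|..⟩ = √(36/5)·(-1/6) = -0.447214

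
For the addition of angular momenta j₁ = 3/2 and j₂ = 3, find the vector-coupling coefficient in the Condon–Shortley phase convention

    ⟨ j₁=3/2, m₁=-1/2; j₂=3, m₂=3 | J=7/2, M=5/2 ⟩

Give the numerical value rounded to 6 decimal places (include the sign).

triangle: 1!×2!×5!/9! = 240/362880
(j±m)!: 1!×2!×6!×0!×6!×1! = 1036800
prefactor² = (2J+1)×Δ×N² = 38400/7
  k=1: −1/(1!×0!×1!×5!×1!×0!) = -1/120
Σ = -1/120  ⇒  CG² = 38400/7×(-1/120)² = 8/21
CG = −√(8/21) = -0.617213

−√(8/21) = -0.617213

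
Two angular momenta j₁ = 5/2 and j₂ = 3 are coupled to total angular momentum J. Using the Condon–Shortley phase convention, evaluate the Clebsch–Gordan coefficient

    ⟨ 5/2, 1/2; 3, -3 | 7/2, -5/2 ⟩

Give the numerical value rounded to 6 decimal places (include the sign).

+√(3/7) = +0.654654

j₁+j₂−J=2  J+j₁−j₂=3  J−j₁+j₂=4  j₁+j₂+J+1=10
(j₁±m₁, j₂±m₂, J±M) = (3,2,0,6,1,6)
P² = 27648/7
sum k=0..0:
  [0] +1/96 = 1/96
S = 1/96
C² = P²·S² = 3/7 ; C = +0.654654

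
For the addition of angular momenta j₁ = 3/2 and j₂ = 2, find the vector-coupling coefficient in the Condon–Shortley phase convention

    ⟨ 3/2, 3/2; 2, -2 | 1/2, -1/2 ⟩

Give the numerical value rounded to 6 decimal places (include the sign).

j₁+j₂−J=3  J+j₁−j₂=0  J−j₁+j₂=1  j₁+j₂+J+1=5
(j₁±m₁, j₂±m₂, J±M) = (3,0,0,4,0,1)
P² = 72/5
sum k=0..0:
  [0] +1/6 = 1/6
S = 1/6
C² = P²·S² = 2/5 ; C = +0.632456

+0.632456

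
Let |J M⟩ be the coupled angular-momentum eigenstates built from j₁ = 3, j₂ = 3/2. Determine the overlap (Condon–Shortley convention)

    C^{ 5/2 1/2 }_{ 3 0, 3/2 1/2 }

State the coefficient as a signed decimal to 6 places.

-0.414039  (= −√(6/35))

√[6·2!4!1!/8! · 3!3!2!1!3!2!] = √(216/35)
  +(−1)^1/∏(1,1,2,1,2,0)! = -1/4  (running -1/4)
  +(−1)^2/∏(2,0,1,0,3,1)! = 1/12  (running -1/6)
⟨..|..⟩ = √(216/35)·(-1/6) = -0.414039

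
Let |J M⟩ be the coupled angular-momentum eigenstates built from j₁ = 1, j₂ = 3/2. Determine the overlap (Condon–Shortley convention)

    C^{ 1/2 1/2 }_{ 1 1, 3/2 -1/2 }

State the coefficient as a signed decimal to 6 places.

triangle: 2!×0!×1!/4! = 2/24
(j±m)!: 2!×0!×1!×2!×1!×0! = 4
prefactor² = (2J+1)×Δ×N² = 2/3
  k=0: +1/(0!×2!×0!×1!×0!×0!) = 1/2
Σ = 1/2  ⇒  CG² = 2/3×1/2² = 1/6
CG = +√(1/6) = +0.408248

+0.408248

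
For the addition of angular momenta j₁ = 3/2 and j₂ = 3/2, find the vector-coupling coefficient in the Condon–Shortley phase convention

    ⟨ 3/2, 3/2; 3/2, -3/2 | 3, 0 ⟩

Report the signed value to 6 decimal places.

triangle: 0!·3!·3!/7! = 36/5040
(j±m)!: 3!·0!·0!·3!·3!·3! = 1296
prefactor² = (2J+1)·Δ·N² = 324/5
  k=0: +1/(0!·0!·0!·0!·3!·3!) = 1/36
Σ = 1/36  ⇒  CG² = 324/5·1/36² = 1/20
CG = +√(1/20) = +0.223607

+0.223607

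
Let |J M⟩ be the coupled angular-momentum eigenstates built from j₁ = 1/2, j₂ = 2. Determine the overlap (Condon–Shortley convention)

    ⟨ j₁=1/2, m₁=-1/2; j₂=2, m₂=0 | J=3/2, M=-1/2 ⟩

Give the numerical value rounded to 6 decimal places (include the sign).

-0.632456

√[4·1!0!3!/5! · 0!1!2!2!1!2!] = √(8/5)
  +(−1)^1/∏(1,0,0,1,0,2)! = -1/2  (running -1/2)
⟨..|..⟩ = √(8/5)·(-1/2) = -0.632456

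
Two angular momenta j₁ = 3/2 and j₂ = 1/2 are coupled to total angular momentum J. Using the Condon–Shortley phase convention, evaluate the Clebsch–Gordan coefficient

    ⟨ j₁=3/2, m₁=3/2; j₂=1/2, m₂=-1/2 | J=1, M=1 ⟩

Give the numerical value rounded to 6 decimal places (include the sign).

+0.866025

√[3·1!2!0!/4! · 3!0!0!1!2!0!] = √(3)
  +(−1)^0/∏(0,1,0,0,2,0)! = 1/2  (running 1/2)
⟨..|..⟩ = √(3)·(1/2) = +0.866025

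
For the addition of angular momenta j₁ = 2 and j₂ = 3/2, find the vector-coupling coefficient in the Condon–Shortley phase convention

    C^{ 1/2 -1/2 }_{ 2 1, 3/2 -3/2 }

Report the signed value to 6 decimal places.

+√(1/10) = +0.316228

j₁+j₂−J=3  J+j₁−j₂=1  J−j₁+j₂=0  j₁+j₂+J+1=5
(j₁±m₁, j₂±m₂, J±M) = (3,1,0,3,0,1)
P² = 18/5
sum k=0..0:
  [0] +1/6 = 1/6
S = 1/6
C² = P²·S² = 1/10 ; C = +0.316228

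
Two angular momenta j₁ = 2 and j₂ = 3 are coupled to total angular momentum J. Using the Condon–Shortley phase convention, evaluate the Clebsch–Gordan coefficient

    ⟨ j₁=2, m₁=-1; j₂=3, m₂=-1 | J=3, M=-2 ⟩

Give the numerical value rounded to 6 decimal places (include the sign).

−√(1/4) = -0.500000

triangle: 2!×2!×4!/9! = 96/362880
(j±m)!: 1!×3!×2!×4!×1!×5! = 34560
prefactor² = (2J+1)×Δ×N² = 64
  k=1: −1/(1!×1!×2!×1!×0!×3!) = -1/12
  k=2: +1/(2!×0!×1!×0!×1!×4!) = 1/48
Σ = -1/16  ⇒  CG² = 64×(-1/16)² = 1/4
CG = −√(1/4) = -0.500000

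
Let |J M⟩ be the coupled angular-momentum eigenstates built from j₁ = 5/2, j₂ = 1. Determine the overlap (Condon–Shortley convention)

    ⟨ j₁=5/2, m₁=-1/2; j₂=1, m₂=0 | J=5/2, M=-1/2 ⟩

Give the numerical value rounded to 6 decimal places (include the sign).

−√(1/35) = -0.169031

√[6·1!4!1!/7! · 2!3!1!1!2!3!] = √(144/35)
  +(−1)^0/∏(0,1,3,1,1,0)! = 1/6  (running 1/6)
  +(−1)^1/∏(1,0,2,0,2,1)! = -1/4  (running -1/12)
⟨..|..⟩ = √(144/35)·(-1/12) = -0.169031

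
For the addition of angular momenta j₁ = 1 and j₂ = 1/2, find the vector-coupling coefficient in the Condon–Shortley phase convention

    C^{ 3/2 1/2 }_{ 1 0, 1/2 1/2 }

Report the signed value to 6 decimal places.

j₁+j₂−J=0  J+j₁−j₂=2  J−j₁+j₂=1  j₁+j₂+J+1=4
(j₁±m₁, j₂±m₂, J±M) = (1,1,1,0,2,1)
P² = 2/3
sum k=0..0:
  [0] +1/1 = 1
S = 1
C² = P²·S² = 2/3 ; C = +0.816497

+0.816497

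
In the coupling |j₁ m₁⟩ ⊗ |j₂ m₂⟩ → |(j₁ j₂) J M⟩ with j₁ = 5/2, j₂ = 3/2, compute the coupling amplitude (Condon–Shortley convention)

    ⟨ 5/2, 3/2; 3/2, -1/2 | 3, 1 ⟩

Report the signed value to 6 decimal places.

√[7·1!4!2!/8! · 4!1!1!2!4!2!] = √(96/5)
  +(−1)^0/∏(0,1,1,1,3,1)! = 1/6  (running 1/6)
  +(−1)^1/∏(1,0,0,0,4,2)! = -1/48  (running 7/48)
⟨..|..⟩ = √(96/5)·(7/48) = +0.639010

+√(49/120) = +0.639010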